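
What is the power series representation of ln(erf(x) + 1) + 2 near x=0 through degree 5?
x^5·(-40·π^2 + 3·π^3 + 96·π)/(15·π^(7/2)) + x^4·(-12 + 4·π)/(3·π^2) + x^3·(8 - 2·π)/(3·π^(3/2)) - 2·x^2/π + 2·x/√(π) + 2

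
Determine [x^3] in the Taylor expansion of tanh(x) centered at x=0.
Expand to order 3: tanh(x) = -x^3/3 + x + O(x^4).
The coefficient of x^3 is -1/3.

Final answer: -1/3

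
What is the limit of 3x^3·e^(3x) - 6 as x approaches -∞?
The product is a 0·∞ indeterminate form at x → -∞.
Rewrite the product as 3x^3 / e^(-3x) (an ∞/∞ form) and apply L'Hôpital, or use the standard hierarchy e^(3|x|) ≫ |x^3| as x → -∞.
The indeterminate product → 0, so the limit = -6.

Final answer: -6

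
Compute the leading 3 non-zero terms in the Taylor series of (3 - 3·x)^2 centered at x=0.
9·x^2 - 18·x + 9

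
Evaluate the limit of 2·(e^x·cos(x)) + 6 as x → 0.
Direct substitution at x = 0 gives 8.

Final answer: 8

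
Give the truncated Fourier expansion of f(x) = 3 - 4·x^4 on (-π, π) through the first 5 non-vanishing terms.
(-192 + 32·π^2)·cos(x) + (12 - 8·π^2)·cos(2·x) + (-64/27 + 32·π^2/9)·cos(3·x) + (3/4 - 2·π^2)·cos(4·x) - 4·π^4/5 + 3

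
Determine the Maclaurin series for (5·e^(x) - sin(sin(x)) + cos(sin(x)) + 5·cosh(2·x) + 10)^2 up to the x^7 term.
1399·x^7/120 + 3877·x^6/36 + 1111·x^5/20 + 1865·x^4/6 + 145·x^3 + 520·x^2 + 168·x + 441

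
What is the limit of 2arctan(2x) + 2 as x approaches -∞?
Evaluate the dominant behaviour as x → -∞; each term tends to a finite value or vanishes.
Limit = 2 - π.

Final answer: 2 - π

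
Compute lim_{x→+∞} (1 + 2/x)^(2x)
As x → +∞: write (1 + 2/x)^(2x) = ((1 + 2/x)^x)^2 → (e^2)^2 = e^4.
Limit = e^(4).

Final answer: e^(4)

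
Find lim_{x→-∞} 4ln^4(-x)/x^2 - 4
The quotient is an ∞/∞ indeterminate form as x → -∞.
Compare growth rates of the dominant terms (exponentials ≫ polynomials ≫ logarithms), or apply L'Hôpital's rule; the quotient → 0.
Adding the constant: 0 - 4 = -4. Limit = -4.

Final answer: -4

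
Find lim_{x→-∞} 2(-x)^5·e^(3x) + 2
The product is a 0·∞ indeterminate form at x → -∞.
Rewrite the product as 2(-x)^5 / e^(-3x) (an ∞/∞ form) and apply L'Hôpital, or use the standard hierarchy e^(3|x|) ≫ |(-x)^5| as x → -∞.
The indeterminate product → 0, so the limit = 2.

Final answer: 2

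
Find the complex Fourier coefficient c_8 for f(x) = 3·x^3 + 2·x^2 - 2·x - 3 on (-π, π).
Compute the real Fourier coefficients first: a_8 = 1/8, b_8 = 73/128 - 3·π^2/4.
Then c_8 = (a_8 − i·b_8)/2 = 1/16 - 73·i/256 + 3·i·π^2/8.

Final answer: 1/16 - 73·i/256 + 3·i·π^2/8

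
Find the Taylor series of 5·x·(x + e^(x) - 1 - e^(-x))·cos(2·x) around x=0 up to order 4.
-85·x^4/3 + 10·x^3 + 15·x^2 - 5·x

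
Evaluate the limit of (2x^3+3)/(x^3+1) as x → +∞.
This is an ∞/∞ indeterminate form as x → +∞.
Divide numerator and denominator by x^3 and let the lower-order terms vanish; the leading terms give 2/1 = 2.
Limit = 2.

Final answer: 2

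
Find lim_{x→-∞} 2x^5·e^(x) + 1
The product is a 0·∞ indeterminate form at x → -∞.
Rewrite the product as 2x^5 / e^(-x) (an ∞/∞ form) and apply L'Hôpital, or use the standard hierarchy e^(|x|) ≫ |x^5| as x → -∞.
The indeterminate product → 0, so the limit = 1.

Final answer: 1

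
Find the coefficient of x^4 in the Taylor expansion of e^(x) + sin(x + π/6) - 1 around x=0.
Expand to order 4: e^(x) + sin(x + π/6) - 1 = x^4/16 + x^3·(1/6 - √(3)/12) + x^2/4 + x·(√(3)/2 + 1) + 1/2 + O(x^5).
The coefficient of x^4 is 1/16.

Final answer: 1/16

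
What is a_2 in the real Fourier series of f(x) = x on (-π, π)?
a_2 = (1/π) ∫_{-π}^{π} f(x)·cos(2x) dx.
Evaluate the integral (use parity and integration by parts as needed): a_2 = 0.

Final answer: 0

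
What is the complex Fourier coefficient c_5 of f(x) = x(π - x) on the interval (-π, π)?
Compute the real Fourier coefficients first: a_5 = 4/25, b_5 = 2·π/5.
Then c_5 = (a_5 − i·b_5)/2 = 2/25 - i·π/5.

Final answer: 2/25 - i·π/5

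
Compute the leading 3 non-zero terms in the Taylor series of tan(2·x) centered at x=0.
64·x^5/15 + 8·x^3/3 + 2·x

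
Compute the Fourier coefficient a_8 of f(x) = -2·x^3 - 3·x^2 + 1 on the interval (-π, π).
a_8 = (1/π) ∫_{-π}^{π} f(x)·cos(8x) dx.
Evaluate the integral (use parity and integration by parts as needed): a_8 = -3/16.

Final answer: -3/16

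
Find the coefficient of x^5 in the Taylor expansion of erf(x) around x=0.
Expand to order 5: erf(x) = x^5/(5·√(π)) - 2·x^3/(3·√(π)) + 2·x/√(π) + O(x^6).
The coefficient of x^5 is 1/(5·√(π)).

Final answer: 1/(5·√(π))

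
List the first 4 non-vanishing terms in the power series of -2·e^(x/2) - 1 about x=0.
-x^3/24 - x^2/4 - x - 3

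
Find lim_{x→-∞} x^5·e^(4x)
This is a 0·∞ indeterminate form at x → -∞.
Rewrite the product as x^5 / e^(-4x) (an ∞/∞ form) and apply L'Hôpital, or use the standard hierarchy e^(4|x|) ≫ |x^5| as x → -∞.
The indeterminate product → 0, so the limit = 0.

Final answer: 0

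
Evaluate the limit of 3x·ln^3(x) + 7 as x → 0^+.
The product is a 0·∞ indeterminate form at x → 0⁺.
Rewrite the product as 3·ln^3(x) / x^(-1) and apply L'Hôpital, or use the standard hierarchy x^(-1) ≫ |ln x|^3 as x → 0⁺.
The indeterminate product → 0, so the limit = 7.

Final answer: 7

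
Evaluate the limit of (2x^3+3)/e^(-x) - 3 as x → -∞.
The quotient is an ∞/∞ indeterminate form as x → -∞.
Compare growth rates of the dominant terms (exponentials ≫ polynomials ≫ logarithms), or apply L'Hôpital's rule; the quotient → 0.
Adding the constant: 0 - 3 = -3. Limit = -3.

Final answer: -3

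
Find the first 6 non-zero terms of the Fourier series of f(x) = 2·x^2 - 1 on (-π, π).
-8·cos(x) + 2·cos(2·x) - 8·cos(3·x)/9 + cos(4·x)/2 - 8·cos(5·x)/25 - 1 + 2·π^2/3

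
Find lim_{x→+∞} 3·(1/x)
Evaluate the dominant behaviour as x → +∞; each term tends to a finite value or vanishes.
Limit = 0.

Final answer: 0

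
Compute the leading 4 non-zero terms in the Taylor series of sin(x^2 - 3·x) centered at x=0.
-9·x^4/2 + 9·x^3/2 + x^2 - 3·x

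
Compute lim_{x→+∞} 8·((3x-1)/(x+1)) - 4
Evaluate the dominant behaviour as x → +∞; each term tends to a finite value or vanishes.
Limit = 20.

Final answer: 20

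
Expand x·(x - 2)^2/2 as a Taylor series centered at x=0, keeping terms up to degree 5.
x^3/2 - 2·x^2 + 2·x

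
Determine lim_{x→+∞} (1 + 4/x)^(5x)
As x → +∞: write (1 + 4/x)^(5x) = ((1 + 4/x)^x)^5 → (e^4)^5 = e^20.
Limit = e^(20).

Final answer: e^(20)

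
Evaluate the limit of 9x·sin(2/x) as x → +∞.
As x → +∞: let u = 2/x → 0⁺; then 9·x·sin(2/x) = 9·2·sin(u)/u → 9·2·1 = 18.
Limit = 18.

Final answer: 18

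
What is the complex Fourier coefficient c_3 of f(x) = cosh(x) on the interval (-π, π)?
Compute the real Fourier coefficients first: a_3 = -sinh(π)/(5·π), b_3 = 0.
Then c_3 = (a_3 − i·b_3)/2 = -sinh(π)/(10·π).

Final answer: -sinh(π)/(10·π)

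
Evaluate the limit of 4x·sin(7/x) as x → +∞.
As x → +∞: let u = 7/x → 0⁺; then 4·x·sin(7/x) = 4·7·sin(u)/u → 4·7·1 = 28.
Limit = 28.

Final answer: 28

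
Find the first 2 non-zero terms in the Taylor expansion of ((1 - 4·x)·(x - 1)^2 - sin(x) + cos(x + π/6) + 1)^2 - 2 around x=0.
x·(-30 - 15·√(3)/2) - 2 + (√(3)/2 + 2)^2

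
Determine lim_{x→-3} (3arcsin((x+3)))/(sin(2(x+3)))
Both numerator and denominator → 0 as x → -3; this is a 0/0 indeterminate form.
Expand each to leading order near x = -3: numerator ~ 3·(x + 3), denominator ~ 2·(x + 3).
The limit of the ratio is 3/2.

Final answer: 3/2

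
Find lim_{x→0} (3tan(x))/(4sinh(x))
Both numerator and denominator → 0 as x → 0; this is a 0/0 indeterminate form.
Expand each to leading order near x = 0: numerator ~ 3·x, denominator ~ 4·x.
The limit of the ratio is 3/4.

Final answer: 3/4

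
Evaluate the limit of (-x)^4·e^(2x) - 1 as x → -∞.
The product is a 0·∞ indeterminate form at x → -∞.
Rewrite the product as (-x)^4 / e^(-2x) (an ∞/∞ form) and apply L'Hôpital, or use the standard hierarchy e^(2|x|) ≫ |(-x)^4| as x → -∞.
The indeterminate product → 0, so the limit = -1.

Final answer: -1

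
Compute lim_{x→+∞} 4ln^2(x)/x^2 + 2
The quotient is an ∞/∞ indeterminate form as x → +∞.
The polynomial denominator x^2 dominates the logarithmic numerator (any positive power of x ≫ ln^2(x) as x → ∞), so the quotient → 0.
Adding the constant: 0 + 2 = 2. Limit = 2.

Final answer: 2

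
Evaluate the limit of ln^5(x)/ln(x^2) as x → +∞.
This is an ∞/∞ indeterminate form as x → +∞.
Write ln(x^2) = 2·ln(x), reducing the quotient to ln^4(x)/2 → ∞.
Limit = ∞.

Final answer: ∞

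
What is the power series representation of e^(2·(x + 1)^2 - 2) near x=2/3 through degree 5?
e^(32/9) + 20·e^(32/9)·(x - 2/3)/3 + 218·e^(32/9)·(x - 2/3)^2/9 + 5080·e^(32/9)·(x - 2/3)^3/81 + 31286·e^(32/9)·(x - 2/3)^4/243 + 161720·e^(32/9)·(x - 2/3)^5/729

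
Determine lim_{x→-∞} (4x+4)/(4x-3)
Evaluate the dominant behaviour as x → -∞; each term tends to a finite value or vanishes.
Limit = 1.

Final answer: 1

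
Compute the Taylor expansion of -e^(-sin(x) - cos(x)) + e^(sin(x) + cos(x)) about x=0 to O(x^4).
x^3·(-e/2 + e^(-1)/2) - x^2·e^(-1) + x·(e^(-1) + e) - e^(-1) + e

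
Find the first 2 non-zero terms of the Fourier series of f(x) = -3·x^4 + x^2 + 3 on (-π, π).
(-148 + 24·π^2)·cos(x) - 3·π^4/5 + 3 + π^2/3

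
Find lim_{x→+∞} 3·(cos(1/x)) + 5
Evaluate the dominant behaviour as x → +∞; each term tends to a finite value or vanishes.
Limit = 8.

Final answer: 8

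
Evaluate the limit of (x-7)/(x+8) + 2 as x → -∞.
Evaluate the dominant behaviour as x → -∞; each term tends to a finite value or vanishes.
Limit = 3.

Final answer: 3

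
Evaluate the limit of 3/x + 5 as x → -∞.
Evaluate the dominant behaviour as x → -∞; each term tends to a finite value or vanishes.
Limit = 5.

Final answer: 5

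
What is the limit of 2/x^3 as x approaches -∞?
Evaluate the dominant behaviour as x → -∞; each term tends to a finite value or vanishes.
Limit = 0.

Final answer: 0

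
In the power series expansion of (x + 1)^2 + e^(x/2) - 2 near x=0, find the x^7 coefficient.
Expand to order 7: (x + 1)^2 + e^(x/2) - 2 = x^7/645120 + x^6/46080 + x^5/3840 + x^4/384 + x^3/48 + 9·x^2/8 + 5·x/2 + O(x^8).
The coefficient of x^7 is 1/645120.

Final answer: 1/645120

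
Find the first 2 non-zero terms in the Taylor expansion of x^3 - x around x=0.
x^3 - x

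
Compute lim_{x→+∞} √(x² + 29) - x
This is an ∞ − ∞ indeterminate form.
Multiply and divide by the conjugate √(x²+29) + x; the x² terms cancel, leaving 29/(√(x²+29)+x) → 0.
Limit = 0.

Final answer: 0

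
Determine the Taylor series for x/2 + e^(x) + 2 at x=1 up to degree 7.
5/2 + e + (1/2 + e)·(x - 1) + e·(x - 1)^2/2 + e·(x - 1)^3/6 + e·(x - 1)^4/24 + e·(x - 1)^5/120 + e·(x - 1)^6/720 + e·(x - 1)^7/5040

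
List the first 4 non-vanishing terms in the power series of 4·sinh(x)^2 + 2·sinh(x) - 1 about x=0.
x^3/3 + 4·x^2 + 2·x - 1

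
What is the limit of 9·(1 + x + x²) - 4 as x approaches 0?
Direct substitution at x = 0 gives 5.

Final answer: 5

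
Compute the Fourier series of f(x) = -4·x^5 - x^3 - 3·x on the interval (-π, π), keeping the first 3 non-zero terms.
(-954 - 8·π^4 + 158·π^2)·sin(x) + (-19·π^2 + 63/2 + 4·π^4)·sin(2·x) + (-8·π^4/3 - 446/81 + 142·π^2/27)·sin(3·x)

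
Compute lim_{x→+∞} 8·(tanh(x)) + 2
Evaluate the dominant behaviour as x → +∞; each term tends to a finite value or vanishes.
Limit = 10.

Final answer: 10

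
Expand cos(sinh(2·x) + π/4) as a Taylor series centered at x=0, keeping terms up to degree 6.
2·√(2)·x^6/15 + 16·√(2)·x^5/15 - √(2)·x^4 - √(2)·x^2 - √(2)·x + √(2)/2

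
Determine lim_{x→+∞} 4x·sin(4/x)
As x → +∞: let u = 4/x → 0⁺; then 4·x·sin(4/x) = 4·4·sin(u)/u → 4·4·1 = 16.
Limit = 16.

Final answer: 16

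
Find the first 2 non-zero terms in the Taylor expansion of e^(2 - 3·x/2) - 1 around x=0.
-3·x·e^(2)/2 - 1 + e^(2)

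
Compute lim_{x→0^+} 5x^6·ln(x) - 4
The product is a 0·∞ indeterminate form at x → 0⁺.
Rewrite the product as 5·ln(x) / x^(-6) and apply L'Hôpital, or use the standard hierarchy x^(-6) ≫ |ln x| as x → 0⁺.
The indeterminate product → 0, so the limit = -4.

Final answer: -4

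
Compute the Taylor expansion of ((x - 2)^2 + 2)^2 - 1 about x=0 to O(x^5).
x^4 - 8·x^3 + 28·x^2 - 48·x + 35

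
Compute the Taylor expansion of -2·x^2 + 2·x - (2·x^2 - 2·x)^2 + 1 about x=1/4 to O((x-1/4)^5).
79/64 + (x - 1/4)/4 - 3·(x - 1/4)^2/2 + 4·(x - 1/4)^3 - 4·(x - 1/4)^4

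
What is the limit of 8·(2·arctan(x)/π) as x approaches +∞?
Evaluate the dominant behaviour as x → +∞; each term tends to a finite value or vanishes.
Limit = 8.

Final answer: 8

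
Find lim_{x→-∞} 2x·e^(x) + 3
The product is a 0·∞ indeterminate form at x → -∞.
Rewrite the product as 2x / e^(-x) (an ∞/∞ form) and apply L'Hôpital, or use the standard hierarchy e^(|x|) ≫ |x| as x → -∞.
The indeterminate product → 0, so the limit = 3.

Final answer: 3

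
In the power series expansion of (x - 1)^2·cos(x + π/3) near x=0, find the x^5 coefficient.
Expand to order 5: (x - 1)^2·cos(x + π/3) = x^5·(-1/24 + 19·√(3)/240) + x^4·(-√(3)/6 - 11/48) + x^3·(1/2 - 5·√(3)/12) + x^2·(1/4 + √(3)) + x·(-1 - √(3)/2) + 1/2 + O(x^6).
The coefficient of x^5 is -1/24 + 19·√(3)/240.

Final answer: -1/24 + 19·√(3)/240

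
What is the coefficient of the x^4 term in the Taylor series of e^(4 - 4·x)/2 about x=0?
Expand to order 4: e^(4 - 4·x)/2 = 16·x^4·e^(4)/3 - 16·x^3·e^(4)/3 + 4·x^2·e^(4) - 2·x·e^(4) + e^(4)/2 + O(x^5).
The coefficient of x^4 is 16·e^(4)/3.

Final answer: 16·e^(4)/3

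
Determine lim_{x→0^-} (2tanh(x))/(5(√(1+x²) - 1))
Both numerator and denominator → 0 as x → 0^-; this is a 0/0 indeterminate form.
Expand each to leading order near x = 0: numerator ~ 2·x, denominator ~ 5·x^2/2.
The limit of the ratio is -∞.

Final answer: -∞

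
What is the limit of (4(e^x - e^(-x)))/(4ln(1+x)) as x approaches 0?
Both numerator and denominator → 0 as x → 0; this is a 0/0 indeterminate form.
Expand each to leading order near x = 0: numerator ~ 8·x, denominator ~ 4·x.
The limit of the ratio is 2.

Final answer: 2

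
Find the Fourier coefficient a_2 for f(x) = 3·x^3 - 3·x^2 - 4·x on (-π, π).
a_2 = (1/π) ∫_{-π}^{π} f(x)·cos(2x) dx.
Evaluate the integral (use parity and integration by parts as needed): a_2 = -3.

Final answer: -3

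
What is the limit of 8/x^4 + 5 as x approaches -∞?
Evaluate the dominant behaviour as x → -∞; each term tends to a finite value or vanishes.
Limit = 5.

Final answer: 5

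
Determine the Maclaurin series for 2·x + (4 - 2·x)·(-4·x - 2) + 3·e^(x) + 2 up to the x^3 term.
x^3/2 + 19·x^2/2 - 7·x - 3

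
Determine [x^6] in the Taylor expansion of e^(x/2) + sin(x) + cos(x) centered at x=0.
Expand to order 6: e^(x/2) + sin(x) + cos(x) = -7·x^6/5120 + 11·x^5/1280 + 17·x^4/384 - 7·x^3/48 - 3·x^2/8 + 3·x/2 + 2 + O(x^7).
The coefficient of x^6 is -7/5120.

Final answer: -7/5120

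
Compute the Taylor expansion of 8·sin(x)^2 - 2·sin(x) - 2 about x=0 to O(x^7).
16·x^6/45 - x^5/60 - 8·x^4/3 + x^3/3 + 8·x^2 - 2·x - 2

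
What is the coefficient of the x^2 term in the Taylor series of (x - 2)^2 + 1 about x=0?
Expand to order 2: (x - 2)^2 + 1 = x^2 - 4·x + 5 + O(x^3).
The coefficient of x^2 is 1.

Final answer: 1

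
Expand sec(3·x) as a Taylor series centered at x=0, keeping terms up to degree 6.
4941·x^6/80 + 135·x^4/8 + 9·x^2/2 + 1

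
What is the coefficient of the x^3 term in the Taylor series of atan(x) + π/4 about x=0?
Expand to order 3: atan(x) + π/4 = -x^3/3 + x + π/4 + O(x^4).
The coefficient of x^3 is -1/3.

Final answer: -1/3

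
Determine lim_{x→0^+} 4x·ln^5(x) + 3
The product is a 0·∞ indeterminate form at x → 0⁺.
Rewrite the product as 4·ln^5(x) / x^(-1) and apply L'Hôpital, or use the standard hierarchy x^(-1) ≫ |ln x|^5 as x → 0⁺.
The indeterminate product → 0, so the limit = 3.

Final answer: 3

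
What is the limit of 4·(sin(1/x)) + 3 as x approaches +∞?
Evaluate the dominant behaviour as x → +∞; each term tends to a finite value or vanishes.
Limit = 3.

Final answer: 3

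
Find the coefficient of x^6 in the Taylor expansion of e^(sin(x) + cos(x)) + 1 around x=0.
71·e/720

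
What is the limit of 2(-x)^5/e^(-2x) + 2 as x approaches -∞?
The quotient is an ∞/∞ indeterminate form as x → -∞.
Compare growth rates of the dominant terms (exponentials ≫ polynomials ≫ logarithms), or apply L'Hôpital's rule; the quotient → 0.
Adding the constant: 0 + 2 = 2. Limit = 2.

Final answer: 2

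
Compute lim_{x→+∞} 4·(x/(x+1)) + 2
Evaluate the dominant behaviour as x → +∞; each term tends to a finite value or vanishes.
Limit = 6.

Final answer: 6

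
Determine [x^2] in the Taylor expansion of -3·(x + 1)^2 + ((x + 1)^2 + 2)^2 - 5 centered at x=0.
Expand to order 2: -3·(x + 1)^2 + ((x + 1)^2 + 2)^2 - 5 = 7·x^2 + 6·x + 1 + O(x^3).
The coefficient of x^2 is 7.

Final answer: 7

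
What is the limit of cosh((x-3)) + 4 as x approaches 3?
Direct substitution at x = 3 gives 5.

Final answer: 5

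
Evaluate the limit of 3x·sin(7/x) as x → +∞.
As x → +∞: let u = 7/x → 0⁺; then 3·x·sin(7/x) = 3·7·sin(u)/u → 3·7·1 = 21.
Limit = 21.

Final answer: 21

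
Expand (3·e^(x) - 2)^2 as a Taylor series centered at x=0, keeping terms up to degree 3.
10·x^3 + 12·x^2 + 6·x + 1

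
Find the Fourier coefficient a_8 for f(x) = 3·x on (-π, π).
a_8 = (1/π) ∫_{-π}^{π} f(x)·cos(8x) dx.
Evaluate the integral (use parity and integration by parts as needed): a_8 = 0.

Final answer: 0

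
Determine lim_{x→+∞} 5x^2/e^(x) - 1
The quotient is an ∞/∞ indeterminate form as x → +∞.
The exponential denominator e^(x) dominates the polynomial numerator (e^x ≫ x^2 as x → ∞), so the quotient → 0.
Adding the constant: 0 - 1 = -1. Limit = -1.

Final answer: -1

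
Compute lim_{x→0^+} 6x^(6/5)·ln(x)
This is a 0·∞ indeterminate form at x → 0⁺.
Rewrite the product as 6·ln(x) / x^(-6/5) and apply L'Hôpital, or use the standard hierarchy x^(-6/5) ≫ |ln x| as x → 0⁺.
The indeterminate product → 0, so the limit = 0.

Final answer: 0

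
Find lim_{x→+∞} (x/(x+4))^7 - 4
As x → +∞: x/(x+4) = 1/(1 + 4/x) → 1, and the 7th power of a limit-1 base also → 1; with the additive constant, 1 - 4 = -3.
Limit = -3.

Final answer: -3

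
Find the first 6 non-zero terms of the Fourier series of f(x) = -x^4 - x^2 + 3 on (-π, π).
(-44 + 8·π^2)·cos(x) + (2 - 2·π^2)·cos(2·x) + (-4/27 + 8·π^2/9)·cos(3·x) + (-π^2/2 - 1/16)·cos(4·x) + (52/625 + 8·π^2/25)·cos(5·x) - π^4/5 - π^2/3 + 3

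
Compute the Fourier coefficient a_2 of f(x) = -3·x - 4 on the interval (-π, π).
a_2 = (1/π) ∫_{-π}^{π} f(x)·cos(2x) dx.
Evaluate the integral (use parity and integration by parts as needed): a_2 = 0.

Final answer: 0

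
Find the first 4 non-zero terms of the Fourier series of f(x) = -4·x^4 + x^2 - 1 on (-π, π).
(-196 + 32·π^2)·cos(x) + (13 - 8·π^2)·cos(2·x) + (-76/27 + 32·π^2/9)·cos(3·x) - 4·π^4/5 - 1 + π^2/3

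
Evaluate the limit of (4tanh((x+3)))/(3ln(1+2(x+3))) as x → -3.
Both numerator and denominator → 0 as x → -3; this is a 0/0 indeterminate form.
Expand each to leading order near x = -3: numerator ~ 4·(x + 3), denominator ~ 6·(x + 3).
The limit of the ratio is 2/3.

Final answer: 2/3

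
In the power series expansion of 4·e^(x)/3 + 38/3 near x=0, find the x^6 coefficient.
Expand to order 6: 4·e^(x)/3 + 38/3 = x^6/540 + x^5/90 + x^4/18 + 2·x^3/9 + 2·x^2/3 + 4·x/3 + 14 + O(x^7).
The coefficient of x^6 is 1/540.

Final answer: 1/540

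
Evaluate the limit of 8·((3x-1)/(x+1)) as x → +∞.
Evaluate the dominant behaviour as x → +∞; each term tends to a finite value or vanishes.
Limit = 24.

Final answer: 24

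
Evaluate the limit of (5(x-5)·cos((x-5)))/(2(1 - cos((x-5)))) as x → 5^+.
Both numerator and denominator → 0 as x → 5^+; this is a 0/0 indeterminate form.
Expand each to leading order near x = 5: numerator ~ 5·(x - 5), denominator ~ (x - 5)^2.
The limit of the ratio is ∞.

Final answer: ∞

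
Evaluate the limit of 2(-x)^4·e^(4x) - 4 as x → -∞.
The product is a 0·∞ indeterminate form at x → -∞.
Rewrite the product as 2(-x)^4 / e^(-4x) (an ∞/∞ form) and apply L'Hôpital, or use the standard hierarchy e^(4|x|) ≫ |(-x)^4| as x → -∞.
The indeterminate product → 0, so the limit = -4.

Final answer: -4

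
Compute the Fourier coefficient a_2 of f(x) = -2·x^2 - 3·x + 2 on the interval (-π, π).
a_2 = (1/π) ∫_{-π}^{π} f(x)·cos(2x) dx.
Evaluate the integral (use parity and integration by parts as needed): a_2 = -2.

Final answer: -2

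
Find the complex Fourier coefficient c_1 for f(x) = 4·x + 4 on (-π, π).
Compute the real Fourier coefficients first: a_1 = 0, b_1 = 8.
Then c_1 = (a_1 − i·b_1)/2 = -4·i.

Final answer: -4·i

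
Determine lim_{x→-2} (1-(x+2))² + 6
Direct substitution at x = -2 gives 7.

Final answer: 7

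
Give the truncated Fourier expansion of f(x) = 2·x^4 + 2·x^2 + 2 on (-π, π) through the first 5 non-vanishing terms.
(88 - 16·π^2)·cos(x) + (-4 + 4·π^2)·cos(2·x) + (8/27 - 16·π^2/9)·cos(3·x) + (1/8 + π^2)·cos(4·x) + 2 + 2·π^2/3 + 2·π^4/5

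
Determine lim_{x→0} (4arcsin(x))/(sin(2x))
Both numerator and denominator → 0 as x → 0; this is a 0/0 indeterminate form.
Expand each to leading order near x = 0: numerator ~ 4·x, denominator ~ 2·x.
The limit of the ratio is 2.

Final answer: 2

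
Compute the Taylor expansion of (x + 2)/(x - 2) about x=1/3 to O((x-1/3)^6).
-7/5 - 36·(x - 1/3)/25 - 108·(x - 1/3)^2/125 - 324·(x - 1/3)^3/625 - 972·(x - 1/3)^4/3125 - 2916·(x - 1/3)^5/15625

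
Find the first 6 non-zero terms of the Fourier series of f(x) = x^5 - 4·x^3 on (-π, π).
(-48·π^2 + 2·π^4 + 288)·sin(x) + (-π^4 - 27/2 + 9·π^2)·sin(2·x) + (-112·π^2/27 + 224/81 + 2·π^4/3)·sin(3·x) + (-π^4/2 - 63/64 + 21·π^2/8)·sin(4·x) + (-48·π^2/25 + 288/625 + 2·π^4/5)·sin(5·x) + (-π^4/3 - 41/162 + 41·π^2/27)·sin(6·x)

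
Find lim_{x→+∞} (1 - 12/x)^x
As x → +∞: this is the defining limit (1 - 12/x)^x → e^(-12).
Limit = e^(-12).

Final answer: e^(-12)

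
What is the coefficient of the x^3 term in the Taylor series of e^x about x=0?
Expand to order 3: e^x = x^3/6 + x^2/2 + x + 1 + O(x^4).
The coefficient of x^3 is 1/6.

Final answer: 1/6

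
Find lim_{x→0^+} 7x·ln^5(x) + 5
The product is a 0·∞ indeterminate form at x → 0⁺.
Rewrite the product as 7·ln^5(x) / x^(-1) and apply L'Hôpital, or use the standard hierarchy x^(-1) ≫ |ln x|^5 as x → 0⁺.
The indeterminate product → 0, so the limit = 5.

Final answer: 5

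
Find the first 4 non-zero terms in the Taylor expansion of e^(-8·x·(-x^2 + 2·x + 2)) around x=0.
-1256·x^3/3 + 112·x^2 - 16·x + 1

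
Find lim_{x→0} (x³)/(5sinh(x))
Both numerator and denominator → 0 as x → 0; this is a 0/0 indeterminate form.
Expand each to leading order near x = 0: numerator ~ x^3, denominator ~ 5·x.
The limit of the ratio is 0.

Final answer: 0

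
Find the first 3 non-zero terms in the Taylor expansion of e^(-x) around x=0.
x^2/2 - x + 1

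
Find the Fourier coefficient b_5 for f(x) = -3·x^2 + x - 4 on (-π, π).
b_5 = (1/π) ∫_{-π}^{π} f(x)·sin(5x) dx.
Evaluate the integral (use parity and integration by parts as needed): b_5 = 2/5.

Final answer: 2/5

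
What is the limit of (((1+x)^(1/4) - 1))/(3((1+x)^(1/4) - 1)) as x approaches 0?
Both numerator and denominator → 0 as x → 0; this is a 0/0 indeterminate form.
Expand each to leading order near x = 0: numerator ~ x/4, denominator ~ 3·x/4.
The limit of the ratio is 1/3.

Final answer: 1/3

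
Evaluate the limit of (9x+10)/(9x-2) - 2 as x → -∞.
Evaluate the dominant behaviour as x → -∞; each term tends to a finite value or vanishes.
Limit = -1.

Final answer: -1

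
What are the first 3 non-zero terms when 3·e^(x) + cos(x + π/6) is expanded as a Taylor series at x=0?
x^2·(3/2 - √(3)/4) + 5·x/2 + √(3)/2 + 3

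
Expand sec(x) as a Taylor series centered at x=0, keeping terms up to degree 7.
61·x^6/720 + 5·x^4/24 + x^2/2 + 1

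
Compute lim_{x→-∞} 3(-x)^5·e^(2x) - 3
The product is a 0·∞ indeterminate form at x → -∞.
Rewrite the product as 3(-x)^5 / e^(-2x) (an ∞/∞ form) and apply L'Hôpital, or use the standard hierarchy e^(2|x|) ≫ |(-x)^5| as x → -∞.
The indeterminate product → 0, so the limit = -3.

Final answer: -3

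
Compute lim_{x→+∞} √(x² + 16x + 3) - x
This is an ∞ − ∞ indeterminate form.
Multiply and divide by the conjugate √(x²+16x + 3) + x; the x² terms cancel, leaving (16x + 3)/(√(x²+16x + 3)+x) → 16/2 = 8.
Limit = 8.

Final answer: 8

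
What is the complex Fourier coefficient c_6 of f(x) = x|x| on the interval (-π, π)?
Compute the real Fourier coefficients first: a_6 = 0, b_6 = -π/3.
Then c_6 = (a_6 − i·b_6)/2 = i·π/6.

Final answer: i·π/6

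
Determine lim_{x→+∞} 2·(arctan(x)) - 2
Evaluate the dominant behaviour as x → +∞; each term tends to a finite value or vanishes.
Limit = -2 + π.

Final answer: -2 + π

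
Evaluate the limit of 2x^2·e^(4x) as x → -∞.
This is a 0·∞ indeterminate form at x → -∞.
Rewrite the product as 2x^2 / e^(-4x) (an ∞/∞ form) and apply L'Hôpital, or use the standard hierarchy e^(4|x|) ≫ |x^2| as x → -∞.
The indeterminate product → 0, so the limit = 0.

Final answer: 0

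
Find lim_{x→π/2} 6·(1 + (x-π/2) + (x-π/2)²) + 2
Direct substitution at x = π/2 gives 8.

Final answer: 8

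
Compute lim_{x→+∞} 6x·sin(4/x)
As x → +∞: let u = 4/x → 0⁺; then 6·x·sin(4/x) = 6·4·sin(u)/u → 6·4·1 = 24.
Limit = 24.

Final answer: 24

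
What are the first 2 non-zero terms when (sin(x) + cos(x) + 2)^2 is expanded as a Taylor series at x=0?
6·x + 9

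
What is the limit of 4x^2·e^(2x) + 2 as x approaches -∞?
The product is a 0·∞ indeterminate form at x → -∞.
Rewrite the product as 4x^2 / e^(-2x) (an ∞/∞ form) and apply L'Hôpital, or use the standard hierarchy e^(2|x|) ≫ |x^2| as x → -∞.
The indeterminate product → 0, so the limit = 2.

Final answer: 2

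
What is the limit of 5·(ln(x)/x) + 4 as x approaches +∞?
Evaluate the dominant behaviour as x → +∞; each term tends to a finite value or vanishes.
Limit = 4.

Final answer: 4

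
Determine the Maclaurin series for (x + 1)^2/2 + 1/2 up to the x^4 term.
x^2/2 + x + 1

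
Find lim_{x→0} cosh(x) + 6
Direct substitution at x = 0 gives 7.

Final answer: 7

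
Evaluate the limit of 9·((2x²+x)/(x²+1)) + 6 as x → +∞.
Evaluate the dominant behaviour as x → +∞; each term tends to a finite value or vanishes.
Limit = 24.

Final answer: 24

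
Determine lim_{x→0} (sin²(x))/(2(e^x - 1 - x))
Both numerator and denominator → 0 as x → 0; this is a 0/0 indeterminate form.
Expand each to leading order near x = 0: numerator ~ x^2, denominator ~ x^2.
The limit of the ratio is 1.

Final answer: 1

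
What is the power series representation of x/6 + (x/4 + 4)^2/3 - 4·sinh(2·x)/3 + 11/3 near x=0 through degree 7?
-32·x^7/945 - 16·x^5/45 - 16·x^3/9 + x^2/48 - 11·x/6 + 9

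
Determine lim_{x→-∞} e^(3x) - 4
Evaluate the dominant behaviour as x → -∞; each term tends to a finite value or vanishes.
Limit = -4.

Final answer: -4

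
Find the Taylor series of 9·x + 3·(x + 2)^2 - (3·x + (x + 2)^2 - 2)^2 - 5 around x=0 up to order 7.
-x^4 - 14·x^3 - 50·x^2 - 7·x + 3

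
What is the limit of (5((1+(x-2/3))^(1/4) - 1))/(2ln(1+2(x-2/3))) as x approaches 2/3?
Both numerator and denominator → 0 as x → 2/3; this is a 0/0 indeterminate form.
Expand each to leading order near x = 2/3: numerator ~ 5·(x - 2/3)/4, denominator ~ 4·(x - 2/3).
The limit of the ratio is 5/16.

Final answer: 5/16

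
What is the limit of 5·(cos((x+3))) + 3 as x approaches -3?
Direct substitution at x = -3 gives 8.

Final answer: 8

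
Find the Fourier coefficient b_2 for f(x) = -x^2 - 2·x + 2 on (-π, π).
b_2 = (1/π) ∫_{-π}^{π} f(x)·sin(2x) dx.
Evaluate the integral (use parity and integration by parts as needed): b_2 = 2.

Final answer: 2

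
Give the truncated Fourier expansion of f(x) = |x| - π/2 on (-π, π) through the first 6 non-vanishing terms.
-4·cos(x)/π - 4·cos(3·x)/(9·π) - 4·cos(5·x)/(25·π) - 4·cos(7·x)/(49·π) - 4·cos(9·x)/(81·π) - 4·cos(11·x)/(121·π)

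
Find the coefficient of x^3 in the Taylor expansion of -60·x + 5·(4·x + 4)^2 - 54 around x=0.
Expand to order 3: -60·x + 5·(4·x + 4)^2 - 54 = 80·x^2 + 100·x + 26 + O(x^4).
The coefficient of x^3 is 0.

Final answer: 0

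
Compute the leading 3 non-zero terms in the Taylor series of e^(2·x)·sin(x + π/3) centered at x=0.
x^2·(1 + 3·√(3)/4) + x·(1/2 + √(3)) + √(3)/2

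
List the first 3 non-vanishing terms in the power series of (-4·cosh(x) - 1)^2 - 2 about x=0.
17·x^4/3 + 20·x^2 + 23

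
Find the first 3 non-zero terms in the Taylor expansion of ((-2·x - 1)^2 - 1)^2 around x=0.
16·x^4 + 32·x^3 + 16·x^2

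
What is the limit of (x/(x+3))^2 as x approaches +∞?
As x → +∞: x/(x+3) = 1/(1 + 3/x) → 1, and the 2nd power of a limit-1 base also → 1.
Limit = 1.

Final answer: 1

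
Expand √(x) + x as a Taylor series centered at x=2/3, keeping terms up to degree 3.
2/3 + √(6)/3 + (√(6)/4 + 1)·(x - 2/3) - 3·√(6)·(x - 2/3)^2/32 + 9·√(6)·(x - 2/3)^3/128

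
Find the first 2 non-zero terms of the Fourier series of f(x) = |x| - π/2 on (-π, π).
-4·cos(x)/π - 4·cos(3·x)/(9·π)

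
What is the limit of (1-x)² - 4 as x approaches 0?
Direct substitution at x = 0 gives -3.

Final answer: -3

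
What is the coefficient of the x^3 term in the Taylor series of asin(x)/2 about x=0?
Expand to order 3: asin(x)/2 = x^3/12 + x/2 + O(x^4).
The coefficient of x^3 is 1/12.

Final answer: 1/12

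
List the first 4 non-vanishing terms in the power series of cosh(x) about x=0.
x^6/720 + x^4/24 + x^2/2 + 1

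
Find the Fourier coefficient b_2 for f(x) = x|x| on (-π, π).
b_2 = (1/π) ∫_{-π}^{π} f(x)·sin(2x) dx.
Evaluate the integral (use parity and integration by parts as needed): b_2 = -π.

Final answer: -π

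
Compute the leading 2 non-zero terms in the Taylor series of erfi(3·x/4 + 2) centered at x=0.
3·x·e^(4)/(2·√(π)) + erfi(2)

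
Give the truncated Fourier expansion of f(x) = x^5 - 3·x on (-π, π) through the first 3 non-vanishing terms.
(-40·π^2 + 2·π^4 + 234)·sin(x) + (-π^4 - 9/2 + 5·π^2)·sin(2·x) + (-40·π^2/27 - 82/81 + 2·π^4/3)·sin(3·x)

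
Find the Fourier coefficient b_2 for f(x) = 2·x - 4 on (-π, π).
b_2 = (1/π) ∫_{-π}^{π} f(x)·sin(2x) dx.
Evaluate the integral (use parity and integration by parts as needed): b_2 = -2.

Final answer: -2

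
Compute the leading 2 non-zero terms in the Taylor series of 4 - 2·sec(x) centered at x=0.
2 - x^2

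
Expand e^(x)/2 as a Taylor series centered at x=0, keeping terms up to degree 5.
x^5/240 + x^4/48 + x^3/12 + x^2/4 + x/2 + 1/2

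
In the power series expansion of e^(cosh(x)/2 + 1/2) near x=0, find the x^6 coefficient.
Expand to order 6: e^(cosh(x)/2 + 1/2) = 49·e·x^6/5760 + 5·e·x^4/96 + e·x^2/4 + e + O(x^7).
The coefficient of x^6 is 49·e/5760.

Final answer: 49·e/5760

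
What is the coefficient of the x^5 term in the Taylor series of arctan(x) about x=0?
Expand to order 5: arctan(x) = x^5/5 - x^3/3 + x + O(x^6).
The coefficient of x^5 is 1/5.

Final answer: 1/5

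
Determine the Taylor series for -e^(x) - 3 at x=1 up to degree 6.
-3 - e - e·(x - 1) - e·(x - 1)^2/2 - e·(x - 1)^3/6 - e·(x - 1)^4/24 - e·(x - 1)^5/120 - e·(x - 1)^6/720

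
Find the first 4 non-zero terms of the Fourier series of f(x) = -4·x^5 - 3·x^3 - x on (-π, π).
(-926 - 8·π^4 + 154·π^2)·sin(x) + (-17·π^2 + 53/2 + 4·π^4)·sin(2·x) + (-8·π^4/3 - 266/81 + 106·π^2/27)·sin(3·x) + (-π^2 + 7/8 + 2·π^4)·sin(4·x)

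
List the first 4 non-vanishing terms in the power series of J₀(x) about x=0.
-x^6/2304 + x^4/64 - x^2/4 + 1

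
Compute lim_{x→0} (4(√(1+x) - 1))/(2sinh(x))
Both numerator and denominator → 0 as x → 0; this is a 0/0 indeterminate form.
Expand each to leading order near x = 0: numerator ~ 2·x, denominator ~ 2·x.
The limit of the ratio is 1.

Final answer: 1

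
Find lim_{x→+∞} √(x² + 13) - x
This is an ∞ − ∞ indeterminate form.
Multiply and divide by the conjugate √(x²+13) + x; the x² terms cancel, leaving 13/(√(x²+13)+x) → 0.
Limit = 0.

Final answer: 0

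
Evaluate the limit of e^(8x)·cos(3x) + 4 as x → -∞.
Evaluate the dominant behaviour as x → -∞; each term tends to a finite value or vanishes.
Limit = 4.

Final answer: 4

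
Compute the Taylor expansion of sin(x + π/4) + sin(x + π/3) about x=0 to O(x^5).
x^4·(√(2)/48 + √(3)/48) + x^3·(-√(2)/12 - 1/12) + x^2·(-√(3)/4 - √(2)/4) + x·(1/2 + √(2)/2) + √(2)/2 + √(3)/2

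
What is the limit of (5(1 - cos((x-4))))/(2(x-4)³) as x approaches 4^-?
Both numerator and denominator → 0 as x → 4^-; this is a 0/0 indeterminate form.
Expand each to leading order near x = 4: numerator ~ 5·(x - 4)^2/2, denominator ~ 2·(x - 4)^3.
The limit of the ratio is -∞.

Final answer: -∞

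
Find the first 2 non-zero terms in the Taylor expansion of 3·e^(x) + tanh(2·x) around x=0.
5·x + 3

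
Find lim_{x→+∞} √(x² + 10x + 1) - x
This is an ∞ − ∞ indeterminate form.
Multiply and divide by the conjugate √(x²+10x + 1) + x; the x² terms cancel, leaving (10x + 1)/(√(x²+10x + 1)+x) → 10/2 = 5.
Limit = 5.

Final answer: 5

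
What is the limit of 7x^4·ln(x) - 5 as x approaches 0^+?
The product is a 0·∞ indeterminate form at x → 0⁺.
Rewrite the product as 7·ln(x) / x^(-4) and apply L'Hôpital, or use the standard hierarchy x^(-4) ≫ |ln x| as x → 0⁺.
The indeterminate product → 0, so the limit = -5.

Final answer: -5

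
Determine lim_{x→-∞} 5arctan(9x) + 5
Evaluate the dominant behaviour as x → -∞; each term tends to a finite value or vanishes.
Limit = 5 - 5·π/2.

Final answer: 5 - 5·π/2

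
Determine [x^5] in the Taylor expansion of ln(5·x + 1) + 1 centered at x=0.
Expand to order 5: ln(5·x + 1) + 1 = 625·x^5 - 625·x^4/4 + 125·x^3/3 - 25·x^2/2 + 5·x + 1 + O(x^6).
The coefficient of x^5 is 625.

Final answer: 625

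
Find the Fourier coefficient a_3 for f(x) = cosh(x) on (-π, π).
a_3 = (1/π) ∫_{-π}^{π} f(x)·cos(3x) dx.
Evaluate the integral (use parity and integration by parts as needed): a_3 = -sinh(π)/(5·π).

Final answer: -sinh(π)/(5·π)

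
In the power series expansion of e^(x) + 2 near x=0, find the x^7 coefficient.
Expand to order 7: e^(x) + 2 = x^7/5040 + x^6/720 + x^5/120 + x^4/24 + x^3/6 + x^2/2 + x + 3 + O(x^8).
The coefficient of x^7 is 1/5040.

Final answer: 1/5040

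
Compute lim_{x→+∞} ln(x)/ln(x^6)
This is an ∞/∞ indeterminate form as x → +∞.
Write ln(x^6) = 6·ln(x), reducing the quotient to 1/6.
Limit = 1/6.

Final answer: 1/6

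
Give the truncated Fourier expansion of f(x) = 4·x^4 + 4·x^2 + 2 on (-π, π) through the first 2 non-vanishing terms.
(176 - 32·π^2)·cos(x) + 2 + 4·π^2/3 + 4·π^4/5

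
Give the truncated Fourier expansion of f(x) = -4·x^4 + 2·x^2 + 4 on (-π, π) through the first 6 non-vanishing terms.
(-200 + 32·π^2)·cos(x) + (14 - 8·π^2)·cos(2·x) + (-88/27 + 32·π^2/9)·cos(3·x) + (5/4 - 2·π^2)·cos(4·x) + (-392/625 + 32·π^2/25)·cos(5·x) - 4·π^4/5 + 4 + 2·π^2/3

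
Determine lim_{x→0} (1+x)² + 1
Direct substitution at x = 0 gives 2.

Final answer: 2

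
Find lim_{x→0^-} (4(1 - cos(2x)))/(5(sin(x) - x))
Both numerator and denominator → 0 as x → 0^-; this is a 0/0 indeterminate form.
Expand each to leading order near x = 0: numerator ~ 8·x^2, denominator ~ -5·x^3/6.
The limit of the ratio is ∞.

Final answer: ∞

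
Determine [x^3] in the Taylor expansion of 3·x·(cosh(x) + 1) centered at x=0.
Expand to order 3: 3·x·(cosh(x) + 1) = 3·x^3/2 + 6·x + O(x^4).
The coefficient of x^3 is 3/2.

Final answer: 3/2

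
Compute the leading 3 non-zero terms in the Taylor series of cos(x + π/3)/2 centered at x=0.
-x^2/8 - √(3)·x/4 + 1/4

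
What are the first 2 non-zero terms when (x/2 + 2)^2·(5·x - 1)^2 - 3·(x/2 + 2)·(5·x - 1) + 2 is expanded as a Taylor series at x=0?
12 - 133·x/2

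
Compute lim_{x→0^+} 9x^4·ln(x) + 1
The product is a 0·∞ indeterminate form at x → 0⁺.
Rewrite the product as 9·ln(x) / x^(-4) and apply L'Hôpital, or use the standard hierarchy x^(-4) ≫ |ln x| as x → 0⁺.
The indeterminate product → 0, so the limit = 1.

Final answer: 1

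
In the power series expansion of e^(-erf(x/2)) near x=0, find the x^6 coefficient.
Expand to order 6: e^(-erf(x/2)) = x^6·(-1/(72·π^2) + 1/(720·π^3) + 7/(720·π)) + x^5·(-1/(160·√(π)) - 1/(120·π^(5/2)) + 1/(24·π^(3/2))) + x^4·(-1/(12·π) + 1/(24·π^2)) + x^3·(-1/(6·π^(3/2)) + 1/(12·√(π))) + x^2/(2·π) - x/√(π) + 1 + O(x^7).
The coefficient of x^6 is -1/(72·π^2) + 1/(720·π^3) + 7/(720·π).

Final answer: -1/(72·π^2) + 1/(720·π^3) + 7/(720·π)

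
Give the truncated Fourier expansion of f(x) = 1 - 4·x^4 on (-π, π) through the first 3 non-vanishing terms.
(-192 + 32·π^2)·cos(x) + (12 - 8·π^2)·cos(2·x) - 4·π^4/5 + 1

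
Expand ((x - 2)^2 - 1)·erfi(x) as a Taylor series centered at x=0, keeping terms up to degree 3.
4·x^3/√(π) - 8·x^2/√(π) + 6·x/√(π)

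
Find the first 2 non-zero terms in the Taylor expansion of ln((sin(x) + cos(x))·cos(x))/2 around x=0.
-3·x^2/4 + x/2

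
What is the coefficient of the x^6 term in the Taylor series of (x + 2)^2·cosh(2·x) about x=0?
Expand to order 6: (x + 2)^2·cosh(2·x) = 46·x^6/45 + 8·x^5/3 + 14·x^4/3 + 8·x^3 + 9·x^2 + 4·x + 4 + O(x^7).
The coefficient of x^6 is 46/45.

Final answer: 46/45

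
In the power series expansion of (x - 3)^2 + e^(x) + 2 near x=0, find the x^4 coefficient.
Expand to order 4: (x - 3)^2 + e^(x) + 2 = x^4/24 + x^3/6 + 3·x^2/2 - 5·x + 12 + O(x^5).
The coefficient of x^4 is 1/24.

Final answer: 1/24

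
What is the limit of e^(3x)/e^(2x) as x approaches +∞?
This is an ∞/∞ indeterminate form as x → +∞.
Rewrite e^(3x)/e^(2x) = e^((3−2)x) = e^(x); the exponent coefficient is 1 > 0 so e^(x) → ∞.
Limit = ∞.

Final answer: ∞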